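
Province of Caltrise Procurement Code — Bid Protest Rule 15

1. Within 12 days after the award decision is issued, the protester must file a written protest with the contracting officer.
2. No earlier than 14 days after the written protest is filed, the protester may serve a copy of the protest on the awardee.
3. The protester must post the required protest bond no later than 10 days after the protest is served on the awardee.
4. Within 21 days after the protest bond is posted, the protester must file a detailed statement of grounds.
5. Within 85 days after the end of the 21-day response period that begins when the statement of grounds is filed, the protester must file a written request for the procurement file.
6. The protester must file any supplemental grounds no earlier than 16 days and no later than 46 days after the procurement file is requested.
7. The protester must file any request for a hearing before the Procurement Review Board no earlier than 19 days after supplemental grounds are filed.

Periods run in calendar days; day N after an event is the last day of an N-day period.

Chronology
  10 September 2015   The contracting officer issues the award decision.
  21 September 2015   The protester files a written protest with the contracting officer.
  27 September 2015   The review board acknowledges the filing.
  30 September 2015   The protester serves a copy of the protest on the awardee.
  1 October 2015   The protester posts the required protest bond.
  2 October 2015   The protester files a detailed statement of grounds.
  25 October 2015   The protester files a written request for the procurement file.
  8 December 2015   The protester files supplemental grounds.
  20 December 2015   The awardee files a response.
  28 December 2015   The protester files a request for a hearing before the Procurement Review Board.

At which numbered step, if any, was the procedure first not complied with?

Step 2

(1) due by 10 September 2015 + 12 days = 22 September 2015; 21 September 2015 is within that limit.
(2) permitted from 21 September 2015 + 14 days = 5 October 2015 onward; 30 September 2015 is 5 days before the earliest permitted date.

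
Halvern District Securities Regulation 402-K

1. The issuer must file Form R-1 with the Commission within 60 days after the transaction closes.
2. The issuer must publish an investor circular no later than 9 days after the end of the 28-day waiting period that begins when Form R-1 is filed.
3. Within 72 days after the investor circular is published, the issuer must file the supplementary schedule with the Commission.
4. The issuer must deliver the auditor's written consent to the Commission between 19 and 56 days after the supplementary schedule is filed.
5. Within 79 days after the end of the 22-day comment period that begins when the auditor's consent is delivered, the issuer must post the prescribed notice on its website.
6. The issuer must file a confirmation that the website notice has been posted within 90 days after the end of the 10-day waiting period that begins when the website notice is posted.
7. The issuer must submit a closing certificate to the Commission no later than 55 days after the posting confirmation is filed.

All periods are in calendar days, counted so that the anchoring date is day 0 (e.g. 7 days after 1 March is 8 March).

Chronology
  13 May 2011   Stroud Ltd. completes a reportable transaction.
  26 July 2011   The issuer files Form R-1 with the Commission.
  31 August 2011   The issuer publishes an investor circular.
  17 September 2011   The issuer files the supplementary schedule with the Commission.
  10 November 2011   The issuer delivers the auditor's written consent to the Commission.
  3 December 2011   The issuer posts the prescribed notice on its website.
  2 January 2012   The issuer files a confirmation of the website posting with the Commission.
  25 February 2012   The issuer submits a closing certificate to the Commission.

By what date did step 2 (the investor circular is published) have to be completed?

1 September 2011

Form R-1 is filed on 26 July 2011; the 28-day waiting period therefore ends 23 August 2011, and step 2 runs from that date. 9 days after 23 August 2011 is 1 September 2011.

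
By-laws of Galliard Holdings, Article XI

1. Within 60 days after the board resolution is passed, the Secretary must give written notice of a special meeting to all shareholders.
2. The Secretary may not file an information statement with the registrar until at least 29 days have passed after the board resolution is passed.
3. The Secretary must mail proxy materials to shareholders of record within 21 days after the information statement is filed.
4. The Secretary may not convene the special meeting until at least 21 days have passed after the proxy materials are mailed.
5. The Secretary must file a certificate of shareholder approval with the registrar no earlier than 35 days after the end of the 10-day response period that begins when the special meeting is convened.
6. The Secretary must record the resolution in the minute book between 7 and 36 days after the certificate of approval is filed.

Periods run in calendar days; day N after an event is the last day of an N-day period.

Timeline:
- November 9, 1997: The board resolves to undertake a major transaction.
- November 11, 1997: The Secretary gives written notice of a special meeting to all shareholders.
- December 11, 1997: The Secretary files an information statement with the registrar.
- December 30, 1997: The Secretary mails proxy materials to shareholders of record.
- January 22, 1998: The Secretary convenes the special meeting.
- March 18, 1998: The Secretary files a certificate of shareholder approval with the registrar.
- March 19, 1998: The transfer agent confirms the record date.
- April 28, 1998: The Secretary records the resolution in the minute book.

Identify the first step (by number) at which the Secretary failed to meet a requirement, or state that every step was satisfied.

Step 1: 60 days after November 9, 1997 (when the board resolution is passed) is January 8, 1998; done November 11, 1997 — timely.
Step 2: the earliest permitted date is 29 days after November 9, 1997 (when the board resolution is passed), i.e. December 8, 1997; December 11, 1997 is on or after that date.
Step 3: 21 days after December 11, 1997 (when the information statement is filed) is January 1, 1998; completed December 30, 1997, before the deadline.
Step 4: the earliest permitted date is 21 days after December 30, 1997 (when the proxy materials are mailed), i.e. January 20, 1998; done January 22, 1998, after the minimum wait.
Step 5: the earliest permitted date is 35 days after February 1, 1998 (end of the 10-day response period, which began when the special meeting is convened on January 22, 1998), i.e. March 8, 1998; done March 18, 1998 — permitted.
Step 6: the window is 7–36 days after March 18, 1998 (when the certificate of approval is filed), so March 25, 1998 through April 23, 1998; done April 28, 1998 — 5 days after the window closed.
The procedure was therefore not followed at step 6.

Step 6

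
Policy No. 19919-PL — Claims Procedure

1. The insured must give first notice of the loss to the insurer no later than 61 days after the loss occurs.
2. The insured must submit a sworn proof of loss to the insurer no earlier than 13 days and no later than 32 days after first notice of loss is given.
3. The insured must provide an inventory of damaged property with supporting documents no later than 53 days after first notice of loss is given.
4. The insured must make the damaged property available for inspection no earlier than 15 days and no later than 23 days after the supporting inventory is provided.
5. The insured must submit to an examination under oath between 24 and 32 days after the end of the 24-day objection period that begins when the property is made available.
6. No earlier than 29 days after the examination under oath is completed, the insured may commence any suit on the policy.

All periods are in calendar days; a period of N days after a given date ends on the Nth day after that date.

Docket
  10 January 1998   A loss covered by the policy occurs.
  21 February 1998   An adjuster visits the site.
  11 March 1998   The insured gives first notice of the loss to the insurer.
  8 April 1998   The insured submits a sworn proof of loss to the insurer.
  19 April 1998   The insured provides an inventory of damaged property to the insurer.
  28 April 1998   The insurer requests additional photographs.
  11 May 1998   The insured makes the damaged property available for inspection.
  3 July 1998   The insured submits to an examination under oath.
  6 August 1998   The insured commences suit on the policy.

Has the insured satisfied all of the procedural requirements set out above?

Step 1: 61 days after 10 January 1998 (when the loss occurs) is 12 March 1998; completed 11 March 1998, before the deadline.
Step 2: the window is 13–32 days after 11 March 1998 (when first notice of loss is given), so 24 March 1998 through 12 April 1998; 8 April 1998 falls inside that range.
Step 3: 53 days after 11 March 1998 (when first notice of loss is given) is 3 May 1998; completed 19 April 1998, before the deadline.
Step 4: the window is 15–23 days after 19 April 1998 (when the supporting inventory is provided), so 4 May 1998 through 12 May 1998; done 11 May 1998, which is between those dates.
Step 5: the window is 24–32 days after 4 June 1998 (end of the 24-day objection period, which began when the property is made available on 11 May 1998), so 28 June 1998 through 6 July 1998; done 3 July 1998, which is between those dates.
Step 6: the earliest permitted date is 29 days after 3 July 1998 (when the examination under oath is completed), i.e. 1 August 1998; done 6 August 1998 — permitted.

Yes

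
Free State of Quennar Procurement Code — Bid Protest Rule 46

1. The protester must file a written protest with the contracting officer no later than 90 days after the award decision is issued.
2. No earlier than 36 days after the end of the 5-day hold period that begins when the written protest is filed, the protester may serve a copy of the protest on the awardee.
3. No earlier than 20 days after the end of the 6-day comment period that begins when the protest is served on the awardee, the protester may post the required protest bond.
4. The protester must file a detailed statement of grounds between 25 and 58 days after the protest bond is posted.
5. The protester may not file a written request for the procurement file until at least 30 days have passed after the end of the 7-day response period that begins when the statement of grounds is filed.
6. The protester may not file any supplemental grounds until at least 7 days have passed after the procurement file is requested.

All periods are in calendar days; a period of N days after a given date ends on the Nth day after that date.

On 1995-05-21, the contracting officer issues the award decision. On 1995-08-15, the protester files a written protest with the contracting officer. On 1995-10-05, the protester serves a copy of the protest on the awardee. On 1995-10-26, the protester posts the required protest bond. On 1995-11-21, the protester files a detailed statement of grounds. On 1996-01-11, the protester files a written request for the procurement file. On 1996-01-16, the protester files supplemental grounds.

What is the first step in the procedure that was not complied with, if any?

Step 3

Step 1 — counting 90 days from 1995-05-21 (when the award decision is issued) gives a deadline of 1995-08-19; done 1995-08-15 — timely.
Step 2 — must wait 36 days from 1995-08-20 (end of the 5-day hold period, which began when the written protest is filed on 1995-08-15), so not before 1995-09-25; done 1995-10-05, after the minimum wait.
Step 3 — must wait 20 days from 1995-10-11 (end of the 6-day comment period, which began when the protest is served on the awardee on 1995-10-05), so not before 1995-10-31; acted on 1995-10-26, 5 days prematurely.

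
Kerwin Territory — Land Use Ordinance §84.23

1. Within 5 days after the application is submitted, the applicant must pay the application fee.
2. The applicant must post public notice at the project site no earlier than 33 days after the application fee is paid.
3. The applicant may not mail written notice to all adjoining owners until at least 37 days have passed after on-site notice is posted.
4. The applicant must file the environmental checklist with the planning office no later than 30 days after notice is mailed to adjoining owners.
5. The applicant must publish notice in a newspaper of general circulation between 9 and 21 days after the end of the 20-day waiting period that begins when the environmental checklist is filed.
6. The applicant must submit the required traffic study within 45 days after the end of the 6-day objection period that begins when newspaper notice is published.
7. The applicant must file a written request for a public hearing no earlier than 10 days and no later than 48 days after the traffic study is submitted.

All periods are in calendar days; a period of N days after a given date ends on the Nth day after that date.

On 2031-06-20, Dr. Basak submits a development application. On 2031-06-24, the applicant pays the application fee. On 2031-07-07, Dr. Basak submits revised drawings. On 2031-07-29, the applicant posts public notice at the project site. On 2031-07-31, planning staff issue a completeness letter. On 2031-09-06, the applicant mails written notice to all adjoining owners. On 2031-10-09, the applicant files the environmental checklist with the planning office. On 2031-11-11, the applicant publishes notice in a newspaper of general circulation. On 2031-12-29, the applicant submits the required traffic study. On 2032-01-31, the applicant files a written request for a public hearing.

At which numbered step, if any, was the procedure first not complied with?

Step 4

Step 1 — counting 5 days from 2031-06-20 (when the application is submitted) gives a deadline of 2031-06-25; 2031-06-24 is within that limit.
Step 2 — must wait 33 days from 2031-06-24 (when the application fee is paid), so not before 2031-07-27; 2031-07-29 is on or after that date.
Step 3 — must wait 37 days from 2031-07-29 (when on-site notice is posted), so not before 2031-09-04; 2031-09-06 is on or after that date.
Step 4 — counting 30 days from 2031-09-06 (when notice is mailed to adjoining owners) gives a deadline of 2031-10-06; not done until 2031-10-09, 3 days after the deadline.
That is the first point of non-compliance.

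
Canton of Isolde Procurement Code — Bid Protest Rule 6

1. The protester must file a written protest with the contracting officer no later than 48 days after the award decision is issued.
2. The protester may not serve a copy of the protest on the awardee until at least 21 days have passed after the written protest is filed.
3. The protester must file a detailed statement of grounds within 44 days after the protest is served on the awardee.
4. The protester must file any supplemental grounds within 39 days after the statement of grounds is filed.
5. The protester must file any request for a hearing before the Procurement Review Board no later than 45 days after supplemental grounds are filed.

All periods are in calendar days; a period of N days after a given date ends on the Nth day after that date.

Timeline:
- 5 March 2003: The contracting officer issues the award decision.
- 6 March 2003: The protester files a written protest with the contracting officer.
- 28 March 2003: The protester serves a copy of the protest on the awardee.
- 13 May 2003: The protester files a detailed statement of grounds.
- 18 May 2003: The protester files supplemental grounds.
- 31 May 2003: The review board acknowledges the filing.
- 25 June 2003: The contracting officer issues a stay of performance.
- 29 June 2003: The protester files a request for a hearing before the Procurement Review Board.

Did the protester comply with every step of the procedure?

(1) due by 5 March 2003 + 48 days = 22 April 2003; completed 6 March 2003, before the deadline.
(2) permitted from 6 March 2003 + 21 days = 27 March 2003 onward; done 28 March 2003 — permitted.
(3) due by 28 March 2003 + 44 days = 11 May 2003; done 13 May 2003 — 2 days late.
The procedure was therefore not followed at step 3.

No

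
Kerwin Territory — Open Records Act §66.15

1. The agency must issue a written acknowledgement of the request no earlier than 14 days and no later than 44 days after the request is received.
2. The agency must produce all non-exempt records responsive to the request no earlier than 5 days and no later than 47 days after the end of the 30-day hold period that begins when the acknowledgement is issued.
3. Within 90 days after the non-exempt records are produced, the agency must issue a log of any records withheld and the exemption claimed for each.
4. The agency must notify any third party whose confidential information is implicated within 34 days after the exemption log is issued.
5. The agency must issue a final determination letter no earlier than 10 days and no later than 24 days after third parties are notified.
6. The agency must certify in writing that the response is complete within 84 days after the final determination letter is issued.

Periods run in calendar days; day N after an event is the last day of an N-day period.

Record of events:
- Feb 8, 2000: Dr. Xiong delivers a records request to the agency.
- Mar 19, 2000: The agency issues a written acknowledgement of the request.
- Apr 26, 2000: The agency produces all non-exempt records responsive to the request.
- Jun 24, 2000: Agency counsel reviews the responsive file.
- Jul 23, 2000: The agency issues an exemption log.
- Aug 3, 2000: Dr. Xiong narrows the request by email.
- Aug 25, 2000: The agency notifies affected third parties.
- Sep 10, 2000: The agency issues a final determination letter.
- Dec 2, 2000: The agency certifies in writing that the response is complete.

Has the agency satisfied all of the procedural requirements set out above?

(1) the permitted window runs from Feb 8, 2000 + 14 = Feb 22, 2000 to Feb 8, 2000 + 44 = Mar 23, 2000; done Mar 19, 2000, which is between those dates.
(2) the permitted window runs from Apr 18, 2000 + 5 = Apr 23, 2000 to Apr 18, 2000 + 47 = Jun 4, 2000; done Apr 26, 2000 — within the window.
(3) due by Apr 26, 2000 + 90 days = Jul 25, 2000; completed Jul 23, 2000, before the deadline.
(4) due by Jul 23, 2000 + 34 days = Aug 26, 2000; done Aug 25, 2000 — timely.
(5) the permitted window runs from Aug 25, 2000 + 10 = Sep 4, 2000 to Aug 25, 2000 + 24 = Sep 18, 2000; done Sep 10, 2000 — within the window.
(6) due by Sep 10, 2000 + 84 days = Dec 3, 2000; done Dec 2, 2000 — timely.

Yes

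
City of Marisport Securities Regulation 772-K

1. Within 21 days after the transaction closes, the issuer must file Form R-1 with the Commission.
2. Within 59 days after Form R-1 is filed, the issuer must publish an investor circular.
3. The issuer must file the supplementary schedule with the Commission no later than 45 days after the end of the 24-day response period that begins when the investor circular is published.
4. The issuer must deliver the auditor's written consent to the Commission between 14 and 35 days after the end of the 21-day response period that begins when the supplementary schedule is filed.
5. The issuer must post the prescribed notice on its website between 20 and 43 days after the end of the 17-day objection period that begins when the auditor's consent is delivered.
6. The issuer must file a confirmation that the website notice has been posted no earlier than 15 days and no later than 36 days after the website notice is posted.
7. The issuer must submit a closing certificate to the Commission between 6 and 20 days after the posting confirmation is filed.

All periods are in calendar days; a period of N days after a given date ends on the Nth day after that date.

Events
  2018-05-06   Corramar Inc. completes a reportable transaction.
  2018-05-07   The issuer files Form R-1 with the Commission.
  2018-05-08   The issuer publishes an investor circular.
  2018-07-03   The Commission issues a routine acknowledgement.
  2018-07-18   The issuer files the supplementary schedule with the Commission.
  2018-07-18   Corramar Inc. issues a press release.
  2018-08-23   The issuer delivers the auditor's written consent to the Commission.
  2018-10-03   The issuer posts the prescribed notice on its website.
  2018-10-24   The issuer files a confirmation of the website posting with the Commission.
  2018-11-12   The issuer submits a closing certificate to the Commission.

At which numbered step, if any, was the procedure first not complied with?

Step 3

Step 1: 21 days after 2018-05-06 (when the transaction closes) is 2018-05-27; done 2018-05-07 — timely.
Step 2: 59 days after 2018-05-07 (when Form R-1 is filed) is 2018-07-05; 2018-05-08 is within that limit.
Step 3: 45 days after 2018-06-01 (end of the 24-day response period, which began when the investor circular is published on 2018-05-08) is 2018-07-16; done 2018-07-18 — 2 days late.
That is the first point of non-compliance.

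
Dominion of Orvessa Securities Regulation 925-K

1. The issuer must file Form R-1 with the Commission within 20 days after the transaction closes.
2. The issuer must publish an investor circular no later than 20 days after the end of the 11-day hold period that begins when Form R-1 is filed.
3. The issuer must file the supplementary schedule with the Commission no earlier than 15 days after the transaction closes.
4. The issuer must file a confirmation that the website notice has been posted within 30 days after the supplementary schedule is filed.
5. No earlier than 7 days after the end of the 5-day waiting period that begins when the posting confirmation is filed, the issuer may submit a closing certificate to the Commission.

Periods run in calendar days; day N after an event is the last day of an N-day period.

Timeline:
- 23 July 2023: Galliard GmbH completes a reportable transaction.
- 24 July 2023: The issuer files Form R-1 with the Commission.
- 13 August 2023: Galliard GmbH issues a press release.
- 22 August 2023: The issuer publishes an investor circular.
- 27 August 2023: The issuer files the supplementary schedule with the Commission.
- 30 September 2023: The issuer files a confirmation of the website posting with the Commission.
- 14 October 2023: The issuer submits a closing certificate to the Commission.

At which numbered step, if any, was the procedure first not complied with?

Step 1 — counting 20 days from 23 July 2023 (when the transaction closes) gives a deadline of 12 August 2023; 24 July 2023 is within that limit.
Step 2 — counting 20 days from 4 August 2023 (end of the 11-day hold period, which began when Form R-1 is filed on 24 July 2023) gives a deadline of 24 August 2023; 22 August 2023 is within that limit.
Step 3 — must wait 15 days from 23 July 2023 (when the transaction closes), so not before 7 August 2023; 27 August 2023 is on or after that date.
Step 4 — counting 30 days from 27 August 2023 (when the supplementary schedule is filed) gives a deadline of 26 September 2023; 30 September 2023 misses that deadline by 4 days.

Step 4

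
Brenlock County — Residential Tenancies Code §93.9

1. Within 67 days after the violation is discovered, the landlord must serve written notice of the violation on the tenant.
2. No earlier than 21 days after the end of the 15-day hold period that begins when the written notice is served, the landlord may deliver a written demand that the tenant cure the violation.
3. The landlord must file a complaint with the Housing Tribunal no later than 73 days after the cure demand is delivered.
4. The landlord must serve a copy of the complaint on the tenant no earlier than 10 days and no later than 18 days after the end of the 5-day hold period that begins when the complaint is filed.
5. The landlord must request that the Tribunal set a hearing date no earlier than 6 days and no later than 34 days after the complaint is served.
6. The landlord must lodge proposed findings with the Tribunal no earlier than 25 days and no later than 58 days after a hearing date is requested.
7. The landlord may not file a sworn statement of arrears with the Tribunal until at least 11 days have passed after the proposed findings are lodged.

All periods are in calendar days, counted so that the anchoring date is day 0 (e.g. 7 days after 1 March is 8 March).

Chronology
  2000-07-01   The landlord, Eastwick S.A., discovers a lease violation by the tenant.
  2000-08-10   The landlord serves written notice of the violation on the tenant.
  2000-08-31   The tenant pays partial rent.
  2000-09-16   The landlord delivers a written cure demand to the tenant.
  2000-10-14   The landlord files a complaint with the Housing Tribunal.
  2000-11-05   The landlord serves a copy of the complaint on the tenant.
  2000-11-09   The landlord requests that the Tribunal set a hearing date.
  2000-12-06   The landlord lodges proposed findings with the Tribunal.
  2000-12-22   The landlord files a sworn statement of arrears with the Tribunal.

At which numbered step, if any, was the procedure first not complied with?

Step 5

Step 1: 67 days after 2000-07-01 (when the violation is discovered) is 2000-09-06; 2000-08-10 is within that limit.
Step 2: the earliest permitted date is 21 days after 2000-08-25 (end of the 15-day hold period, which began when the written notice is served on 2000-08-10), i.e. 2000-09-15; done 2000-09-16 — permitted.
Step 3: 73 days after 2000-09-16 (when the cure demand is delivered) is 2000-11-28; completed 2000-10-14, before the deadline.
Step 4: the window is 10–18 days after 2000-10-19 (end of the 5-day hold period, which began when the complaint is filed on 2000-10-14), so 2000-10-29 through 2000-11-06; done 2000-11-05 — within the window.
Step 5: the window is 6–34 days after 2000-11-05 (when the complaint is served), so 2000-11-11 through 2000-12-09; 2000-11-09 is 2 days too early.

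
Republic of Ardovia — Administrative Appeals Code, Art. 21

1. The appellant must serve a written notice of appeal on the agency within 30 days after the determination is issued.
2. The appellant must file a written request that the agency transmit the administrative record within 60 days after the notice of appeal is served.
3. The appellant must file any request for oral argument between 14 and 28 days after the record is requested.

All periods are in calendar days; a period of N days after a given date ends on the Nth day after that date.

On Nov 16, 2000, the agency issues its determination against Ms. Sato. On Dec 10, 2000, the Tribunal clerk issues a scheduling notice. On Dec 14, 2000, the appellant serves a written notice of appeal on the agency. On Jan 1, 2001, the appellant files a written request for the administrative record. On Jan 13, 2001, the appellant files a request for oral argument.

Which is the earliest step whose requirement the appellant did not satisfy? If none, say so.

Step 3

(1) due by Nov 16, 2000 + 30 days = Dec 16, 2000; Dec 14, 2000 is within that limit.
(2) due by Dec 14, 2000 + 60 days = Feb 12, 2001; done Jan 1, 2001 — timely.
(3) the permitted window runs from Jan 1, 2001 + 14 = Jan 15, 2001 to Jan 1, 2001 + 28 = Jan 29, 2001; Jan 13, 2001 is 2 days too early.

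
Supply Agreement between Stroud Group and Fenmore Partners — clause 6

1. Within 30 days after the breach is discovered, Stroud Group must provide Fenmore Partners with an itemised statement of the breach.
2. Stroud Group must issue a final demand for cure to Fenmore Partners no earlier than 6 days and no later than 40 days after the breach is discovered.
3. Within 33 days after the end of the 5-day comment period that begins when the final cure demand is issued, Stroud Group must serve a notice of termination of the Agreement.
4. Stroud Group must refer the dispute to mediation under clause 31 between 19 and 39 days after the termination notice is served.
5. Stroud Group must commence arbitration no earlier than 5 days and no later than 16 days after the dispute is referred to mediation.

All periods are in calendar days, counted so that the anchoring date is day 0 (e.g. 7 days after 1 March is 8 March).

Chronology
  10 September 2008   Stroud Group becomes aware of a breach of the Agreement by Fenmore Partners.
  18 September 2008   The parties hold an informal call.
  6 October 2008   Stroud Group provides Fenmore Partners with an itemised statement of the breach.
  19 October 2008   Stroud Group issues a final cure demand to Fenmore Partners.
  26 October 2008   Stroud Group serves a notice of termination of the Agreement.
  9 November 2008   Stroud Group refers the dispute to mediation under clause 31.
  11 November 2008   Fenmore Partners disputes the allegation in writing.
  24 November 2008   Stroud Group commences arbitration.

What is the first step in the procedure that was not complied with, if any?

Step 4

(1) due by 10 September 2008 + 30 days = 10 October 2008; 6 October 2008 is within that limit.
(2) the permitted window runs from 10 September 2008 + 6 = 16 September 2008 to 10 September 2008 + 40 = 20 October 2008; done 19 October 2008 — within the window.
(3) due by 24 October 2008 + 33 days = 26 November 2008; completed 26 October 2008, before the deadline.
(4) the permitted window runs from 26 October 2008 + 19 = 14 November 2008 to 26 October 2008 + 39 = 4 December 2008; 9 November 2008 is 5 days too early.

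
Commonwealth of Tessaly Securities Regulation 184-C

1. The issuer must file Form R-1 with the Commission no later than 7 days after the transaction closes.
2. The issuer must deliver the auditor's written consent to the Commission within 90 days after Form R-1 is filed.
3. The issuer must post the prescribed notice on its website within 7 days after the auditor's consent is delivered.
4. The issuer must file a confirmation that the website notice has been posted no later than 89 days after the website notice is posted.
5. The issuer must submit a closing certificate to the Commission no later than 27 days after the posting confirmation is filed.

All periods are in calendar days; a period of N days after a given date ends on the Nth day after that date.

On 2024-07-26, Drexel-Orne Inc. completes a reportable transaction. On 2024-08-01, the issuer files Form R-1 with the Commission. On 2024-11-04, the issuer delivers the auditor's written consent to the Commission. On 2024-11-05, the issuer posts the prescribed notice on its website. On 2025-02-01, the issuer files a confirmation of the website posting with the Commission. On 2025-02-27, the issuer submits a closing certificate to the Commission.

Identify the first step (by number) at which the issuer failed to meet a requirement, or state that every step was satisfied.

Step 1: 7 days after 2024-07-26 (when the transaction closes) is 2024-08-02; completed 2024-08-01, before the deadline.
Step 2: 90 days after 2024-08-01 (when Form R-1 is filed) is 2024-10-30; 2024-11-04 misses that deadline by 5 days.
That is the first point of non-compliance.

Step 2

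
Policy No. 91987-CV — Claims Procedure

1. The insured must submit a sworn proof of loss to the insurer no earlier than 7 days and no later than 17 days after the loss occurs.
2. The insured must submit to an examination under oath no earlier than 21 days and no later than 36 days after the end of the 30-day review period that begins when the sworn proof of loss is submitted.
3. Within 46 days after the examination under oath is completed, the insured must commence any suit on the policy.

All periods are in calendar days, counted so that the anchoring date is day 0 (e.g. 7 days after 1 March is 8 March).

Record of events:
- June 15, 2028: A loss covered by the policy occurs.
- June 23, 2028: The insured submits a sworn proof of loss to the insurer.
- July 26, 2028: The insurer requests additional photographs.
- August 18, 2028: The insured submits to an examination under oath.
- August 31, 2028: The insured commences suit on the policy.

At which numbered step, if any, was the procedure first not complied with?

None — every step was satisfied

(1) the permitted window runs from June 15, 2028 + 7 = June 22, 2028 to June 15, 2028 + 17 = July 2, 2028; done June 23, 2028 — within the window.
(2) the permitted window runs from July 23, 2028 + 21 = August 13, 2028 to July 23, 2028 + 36 = August 28, 2028; done August 18, 2028 — within the window.
(3) due by August 18, 2028 + 46 days = October 3, 2028; done August 31, 2028 — timely.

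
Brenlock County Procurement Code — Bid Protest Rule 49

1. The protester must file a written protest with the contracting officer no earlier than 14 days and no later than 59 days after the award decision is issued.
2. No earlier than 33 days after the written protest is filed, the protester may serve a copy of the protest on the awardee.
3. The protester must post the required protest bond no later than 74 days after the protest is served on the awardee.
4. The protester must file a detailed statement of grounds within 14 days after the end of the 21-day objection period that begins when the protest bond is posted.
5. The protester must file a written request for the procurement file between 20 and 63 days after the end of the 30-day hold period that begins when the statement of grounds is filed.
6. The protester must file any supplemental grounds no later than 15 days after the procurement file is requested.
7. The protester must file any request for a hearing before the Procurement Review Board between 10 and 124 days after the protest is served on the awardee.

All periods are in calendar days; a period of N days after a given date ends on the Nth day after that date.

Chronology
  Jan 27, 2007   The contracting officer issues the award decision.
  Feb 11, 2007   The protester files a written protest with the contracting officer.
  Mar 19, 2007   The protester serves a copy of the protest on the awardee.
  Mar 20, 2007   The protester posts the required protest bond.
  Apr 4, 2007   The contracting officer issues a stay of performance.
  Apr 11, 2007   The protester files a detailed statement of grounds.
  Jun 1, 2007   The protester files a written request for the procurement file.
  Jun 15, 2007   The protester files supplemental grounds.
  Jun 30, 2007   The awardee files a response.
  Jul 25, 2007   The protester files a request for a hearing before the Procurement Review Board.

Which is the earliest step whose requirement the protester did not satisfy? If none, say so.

Step 1 — 14 and 59 days from Jan 27, 2007 (when the award decision is issued) are Feb 10, 2007 and Mar 27, 2007 respectively; Feb 11, 2007 falls inside that range.
Step 2 — must wait 33 days from Feb 11, 2007 (when the written protest is filed), so not before Mar 16, 2007; done Mar 19, 2007, after the minimum wait.
Step 3 — counting 74 days from Mar 19, 2007 (when the protest is served on the awardee) gives a deadline of Jun 1, 2007; done Mar 20, 2007 — timely.
Step 4 — counting 14 days from Apr 10, 2007 (end of the 21-day objection period, which began when the protest bond is posted on Mar 20, 2007) gives a deadline of Apr 24, 2007; completed Apr 11, 2007, before the deadline.
Step 5 — 20 and 63 days from May 11, 2007 (end of the 30-day hold period, which began when the statement of grounds is filed on Apr 11, 2007) are May 31, 2007 and Jul 13, 2007 respectively; done Jun 1, 2007 — within the window.
Step 6 — counting 15 days from Jun 1, 2007 (when the procurement file is requested) gives a deadline of Jun 16, 2007; done Jun 15, 2007 — timely.
Step 7 — 10 and 124 days from Mar 19, 2007 (when the protest is served on the awardee) are Mar 29, 2007 and Jul 21, 2007 respectively; done Jul 25, 2007 — 4 days after the window closed.
Later steps need not be reached.

Step 7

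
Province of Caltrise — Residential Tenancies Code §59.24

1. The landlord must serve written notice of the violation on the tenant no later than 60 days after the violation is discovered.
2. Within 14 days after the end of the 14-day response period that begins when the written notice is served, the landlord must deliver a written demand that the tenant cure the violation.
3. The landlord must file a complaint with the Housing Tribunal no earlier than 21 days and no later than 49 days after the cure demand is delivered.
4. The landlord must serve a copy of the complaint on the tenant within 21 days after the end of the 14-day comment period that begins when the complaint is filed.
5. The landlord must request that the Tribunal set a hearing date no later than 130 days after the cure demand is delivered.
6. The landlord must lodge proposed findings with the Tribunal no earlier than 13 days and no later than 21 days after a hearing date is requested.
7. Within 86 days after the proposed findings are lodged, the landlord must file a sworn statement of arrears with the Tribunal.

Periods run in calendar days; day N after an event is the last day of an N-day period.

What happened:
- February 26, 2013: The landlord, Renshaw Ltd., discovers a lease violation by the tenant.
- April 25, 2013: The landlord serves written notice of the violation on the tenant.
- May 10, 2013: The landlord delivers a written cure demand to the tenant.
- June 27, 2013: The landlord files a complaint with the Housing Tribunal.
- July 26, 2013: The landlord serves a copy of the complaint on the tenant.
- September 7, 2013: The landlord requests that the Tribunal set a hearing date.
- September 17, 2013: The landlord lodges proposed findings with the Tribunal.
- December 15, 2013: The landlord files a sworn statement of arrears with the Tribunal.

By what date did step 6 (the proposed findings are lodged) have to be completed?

Step 6 runs from September 7, 2013, when a hearing date is requested. The window is 13–21 days after September 7, 2013; it closes on September 28, 2013.

September 28, 2013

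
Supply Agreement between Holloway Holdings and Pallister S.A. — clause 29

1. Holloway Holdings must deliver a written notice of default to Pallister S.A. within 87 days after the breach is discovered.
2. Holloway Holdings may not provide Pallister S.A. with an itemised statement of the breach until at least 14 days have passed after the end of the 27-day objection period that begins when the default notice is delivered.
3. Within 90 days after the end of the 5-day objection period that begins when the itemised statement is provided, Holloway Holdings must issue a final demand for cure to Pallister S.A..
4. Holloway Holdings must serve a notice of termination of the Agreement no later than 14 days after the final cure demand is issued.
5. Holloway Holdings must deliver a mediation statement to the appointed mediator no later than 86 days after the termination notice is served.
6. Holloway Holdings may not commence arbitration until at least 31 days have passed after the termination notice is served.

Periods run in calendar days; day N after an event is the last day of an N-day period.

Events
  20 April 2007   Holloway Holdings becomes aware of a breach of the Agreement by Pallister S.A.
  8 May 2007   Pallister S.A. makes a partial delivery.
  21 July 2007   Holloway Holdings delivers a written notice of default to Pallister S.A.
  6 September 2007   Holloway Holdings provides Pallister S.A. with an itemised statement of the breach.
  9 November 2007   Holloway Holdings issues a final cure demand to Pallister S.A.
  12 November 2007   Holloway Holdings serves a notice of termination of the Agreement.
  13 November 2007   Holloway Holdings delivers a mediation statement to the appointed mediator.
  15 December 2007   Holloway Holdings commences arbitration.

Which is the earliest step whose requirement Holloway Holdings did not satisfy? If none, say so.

Step 1

Step 1 — counting 87 days from 20 April 2007 (when the breach is discovered) gives a deadline of 16 July 2007; done 21 July 2007 — 5 days late.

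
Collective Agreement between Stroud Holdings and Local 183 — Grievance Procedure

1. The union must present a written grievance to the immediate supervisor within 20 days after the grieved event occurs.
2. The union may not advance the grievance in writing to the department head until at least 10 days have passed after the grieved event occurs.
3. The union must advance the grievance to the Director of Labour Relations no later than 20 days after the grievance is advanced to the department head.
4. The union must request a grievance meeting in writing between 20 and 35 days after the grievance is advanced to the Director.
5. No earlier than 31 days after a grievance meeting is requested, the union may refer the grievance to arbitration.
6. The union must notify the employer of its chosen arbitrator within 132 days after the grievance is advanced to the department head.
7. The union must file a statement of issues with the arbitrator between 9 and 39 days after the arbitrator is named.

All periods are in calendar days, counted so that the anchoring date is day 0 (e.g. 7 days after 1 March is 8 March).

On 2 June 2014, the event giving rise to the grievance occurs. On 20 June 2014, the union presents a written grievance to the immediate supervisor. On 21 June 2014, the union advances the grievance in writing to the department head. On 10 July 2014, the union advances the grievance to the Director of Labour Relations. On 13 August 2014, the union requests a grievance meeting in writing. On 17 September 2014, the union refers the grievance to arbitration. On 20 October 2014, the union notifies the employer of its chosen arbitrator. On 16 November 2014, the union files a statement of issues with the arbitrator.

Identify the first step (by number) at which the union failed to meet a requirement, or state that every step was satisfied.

None — every step was satisfied

Step 1: 20 days after 2 June 2014 (when the grieved event occurs) is 22 June 2014; 20 June 2014 is within that limit.
Step 2: the earliest permitted date is 10 days after 2 June 2014 (when the grieved event occurs), i.e. 12 June 2014; done 21 June 2014, after the minimum wait.
Step 3: 20 days after 21 June 2014 (when the grievance is advanced to the department head) is 11 July 2014; done 10 July 2014 — timely.
Step 4: the window is 20–35 days after 10 July 2014 (when the grievance is advanced to the Director), so 30 July 2014 through 14 August 2014; done 13 August 2014, which is between those dates.
Step 5: the earliest permitted date is 31 days after 13 August 2014 (when a grievance meeting is requested), i.e. 13 September 2014; done 17 September 2014 — permitted.
Step 6: 132 days after 21 June 2014 (when the grievance is advanced to the department head) is 31 October 2014; done 20 October 2014 — timely.
Step 7: the window is 9–39 days after 20 October 2014 (when the arbitrator is named), so 29 October 2014 through 28 November 2014; 16 November 2014 falls inside that range.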